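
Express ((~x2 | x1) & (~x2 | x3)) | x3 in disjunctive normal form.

~x2 | x3

((~x2 | x1) & (~x2 | x3)) | x3
≡ (~x2 & ~x2) | (~x2 & x3) | (x1 & ~x2) | (x1 & x3) | x3
≡ ~x2 | x3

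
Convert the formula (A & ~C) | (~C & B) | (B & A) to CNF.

(A | ~C) & (A | B) & (~C | B)

(A & ~C) | (~C & B) | (B & A)
≡ (A | ~C | B) & (A | ~C | A) & (A | B | B) & (A | B | A) & (~C | ~C | B) & (~C | ~C | A) & (~C | B | B) & (~C | B | A)   — distribute | over &
≡ (A | ~C) & (A | B) & (~C | B)   — simplify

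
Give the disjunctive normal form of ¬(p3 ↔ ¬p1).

(p3 ∧ p1) ∨ (¬p1 ∧ ¬p3)

¬(p3 ↔ ¬p1)
⇔ ¬((p3 → ¬p1) ∧ (¬p1 → p3))
⇔ ¬((¬p3 ∨ ¬p1) ∧ (¬p1 → p3))
⇔ ¬((¬p3 ∨ ¬p1) ∧ (¬¬p1 ∨ p3))
⇔ ¬(¬p3 ∨ ¬p1) ∨ ¬(¬¬p1 ∨ p3)
⇔ (¬¬p3 ∧ ¬¬p1) ∨ ¬(¬¬p1 ∨ p3)
⇔ (p3 ∧ ¬¬p1) ∨ ¬(¬¬p1 ∨ p3)
⇔ (p3 ∧ p1) ∨ ¬(¬¬p1 ∨ p3)
⇔ (p3 ∧ p1) ∨ (¬¬¬p1 ∧ ¬p3)
⇔ (p3 ∧ p1) ∨ (¬p1 ∧ ¬p3)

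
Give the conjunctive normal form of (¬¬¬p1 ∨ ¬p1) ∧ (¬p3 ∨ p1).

(¬¬¬p1 ∨ ¬p1) ∧ (¬p3 ∨ p1)
⇔ (¬p1 ∨ ¬p1) ∧ (¬p3 ∨ p1)   (double negation)
⇔ ¬p1 ∧ (¬p3 ∨ p1)   (simplify)

¬p1 ∧ (¬p3 ∨ p1)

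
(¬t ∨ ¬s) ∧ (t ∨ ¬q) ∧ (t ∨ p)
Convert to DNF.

(¬t ∧ ¬q ∧ p) ∨ (¬s ∧ t) ∨ (¬s ∧ ¬q ∧ p)

(¬t ∨ ¬s) ∧ (t ∨ ¬q) ∧ (t ∨ p)
≡ (¬t ∧ t ∧ t) ∨ (¬t ∧ t ∧ p) ∨ (¬t ∧ ¬q ∧ t) ∨ (¬t ∧ ¬q ∧ p) ∨ (¬s ∧ t ∧ t) ∨ (¬s ∧ t ∧ p) ∨ (¬s ∧ ¬q ∧ t) ∨ (¬s ∧ ¬q ∧ p)   (distribute ∧ over ∨)
≡ (¬t ∧ ¬q ∧ p) ∨ (¬s ∧ t) ∨ (¬s ∧ ¬q ∧ p)   (simplify)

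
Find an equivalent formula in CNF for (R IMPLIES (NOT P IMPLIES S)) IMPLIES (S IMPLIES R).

R OR NOT S

(R IMPLIES (NOT P IMPLIES S)) IMPLIES (S IMPLIES R)
≡ NOT (R IMPLIES (NOT P IMPLIES S)) OR (S IMPLIES R)   [eliminate IMPLIES]
≡ NOT (NOT R OR (NOT P IMPLIES S)) OR (S IMPLIES R)   [eliminate IMPLIES]
≡ NOT (NOT R OR NOT NOT P OR S) OR (S IMPLIES R)   [eliminate IMPLIES]
≡ NOT (NOT R OR NOT NOT P OR S) OR NOT S OR R   [eliminate IMPLIES]
≡ (NOT NOT R AND NOT NOT NOT P AND NOT S) OR NOT S OR R   [De Morgan]
≡ (R AND NOT NOT NOT P AND NOT S) OR NOT S OR R   [double negation]
≡ (R AND NOT P AND NOT S) OR NOT S OR R   [double negation]
≡ (R OR NOT S OR R) AND (NOT P OR NOT S OR R) AND (NOT S OR NOT S OR R)   [distribute OR over AND]
≡ R OR NOT S   [simplify]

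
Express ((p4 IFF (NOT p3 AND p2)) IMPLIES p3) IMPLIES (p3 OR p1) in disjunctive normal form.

(NOT p4 AND NOT p2 AND NOT p3) OR (NOT p3 AND p2 AND p4) OR p3 OR p1

((p4 IFF (NOT p3 AND p2)) IMPLIES p3) IMPLIES (p3 OR p1)
⇔ NOT ((p4 IFF (NOT p3 AND p2)) IMPLIES p3) OR p3 OR p1   — eliminate IMPLIES
⇔ NOT (NOT (p4 IFF (NOT p3 AND p2)) OR p3) OR p3 OR p1   — eliminate IMPLIES
⇔ NOT (NOT ((p4 IMPLIES (NOT p3 AND p2)) AND ((NOT p3 AND p2) IMPLIES p4)) OR p3) OR p3 OR p1   — eliminate IFF
⇔ NOT (NOT ((NOT p4 OR (NOT p3 AND p2)) AND ((NOT p3 AND p2) IMPLIES p4)) OR p3) OR p3 OR p1   — eliminate IMPLIES
⇔ NOT (NOT ((NOT p4 OR (NOT p3 AND p2)) AND (NOT (NOT p3 AND p2) OR p4)) OR p3) OR p3 OR p1   — eliminate IMPLIES
⇔ (NOT NOT ((NOT p4 OR (NOT p3 AND p2)) AND (NOT (NOT p3 AND p2) OR p4)) AND NOT p3) OR p3 OR p1   — De Morgan
⇔ ((NOT p4 OR (NOT p3 AND p2)) AND (NOT (NOT p3 AND p2) OR p4) AND NOT p3) OR p3 OR p1   — double negation
⇔ ((NOT p4 OR (NOT p3 AND p2)) AND (NOT NOT p3 OR NOT p2 OR p4) AND NOT p3) OR p3 OR p1   — De Morgan
⇔ ((NOT p4 OR (NOT p3 AND p2)) AND (p3 OR NOT p2 OR p4) AND NOT p3) OR p3 OR p1   — double negation
⇔ (NOT p4 AND p3 AND NOT p3) OR (NOT p4 AND NOT p2 AND NOT p3) OR (NOT p4 AND p4 AND NOT p3) OR (NOT p3 AND p2 AND p3 AND NOT p3) OR (NOT p3 AND p2 AND NOT p2 AND NOT p3) OR (NOT p3 AND p2 AND p4 AND NOT p3) OR p3 OR p1   — distribute AND over OR
⇔ (NOT p4 AND NOT p2 AND NOT p3) OR (NOT p3 AND p2 AND p4) OR p3 OR p1   — simplify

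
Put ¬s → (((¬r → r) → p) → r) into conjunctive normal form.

¬s → (((¬r → r) → p) → r)
⇔ ¬¬s ∨ (((¬r → r) → p) → r)   — eliminate →
⇔ ¬¬s ∨ ¬((¬r → r) → p) ∨ r   — eliminate →
⇔ ¬¬s ∨ ¬(¬(¬r → r) ∨ p) ∨ r   — eliminate →
⇔ ¬¬s ∨ ¬(¬(¬¬r ∨ r) ∨ p) ∨ r   — eliminate →
⇔ s ∨ ¬(¬(¬¬r ∨ r) ∨ p) ∨ r   — double negation
⇔ s ∨ (¬¬(¬¬r ∨ r) ∧ ¬p) ∨ r   — De Morgan
⇔ s ∨ ((¬¬r ∨ r) ∧ ¬p) ∨ r   — double negation
⇔ s ∨ ((r ∨ r) ∧ ¬p) ∨ r   — double negation
⇔ (s ∨ r ∨ r ∨ r) ∧ (s ∨ ¬p ∨ r)   — distribute ∨ over ∧
⇔ s ∨ r   — simplify

s ∨ r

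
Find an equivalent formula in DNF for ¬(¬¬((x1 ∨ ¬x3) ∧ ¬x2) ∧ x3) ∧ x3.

¬(¬¬((x1 ∨ ¬x3) ∧ ¬x2) ∧ x3) ∧ x3
≡ (¬¬¬((x1 ∨ ¬x3) ∧ ¬x2) ∨ ¬x3) ∧ x3   — De Morgan
≡ (¬((x1 ∨ ¬x3) ∧ ¬x2) ∨ ¬x3) ∧ x3   — double negation
≡ (¬(x1 ∨ ¬x3) ∨ ¬¬x2 ∨ ¬x3) ∧ x3   — De Morgan
≡ ((¬x1 ∧ ¬¬x3) ∨ ¬¬x2 ∨ ¬x3) ∧ x3   — De Morgan
≡ ((¬x1 ∧ x3) ∨ ¬¬x2 ∨ ¬x3) ∧ x3   — double negation
≡ ((¬x1 ∧ x3) ∨ x2 ∨ ¬x3) ∧ x3   — double negation
≡ (¬x1 ∧ x3 ∧ x3) ∨ (x2 ∧ x3) ∨ (¬x3 ∧ x3)   — distribute ∧ over ∨
≡ (¬x1 ∧ x3) ∨ (x2 ∧ x3)   — simplify

(¬x1 ∧ x3) ∨ (x2 ∧ x3)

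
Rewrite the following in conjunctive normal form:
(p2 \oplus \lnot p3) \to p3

p3 \lor p2

(p2 \oplus \lnot p3) \to p3
≡ \lnot (p2 \oplus \lnot p3) \lor p3   [eliminate \to]
≡ \lnot ((p2 \lor \lnot p3) \land \lnot (p2 \land \lnot p3)) \lor p3   [expand \oplus]
≡ \lnot (p2 \lor \lnot p3) \lor \lnot \lnot (p2 \land \lnot p3) \lor p3   [De Morgan]
≡ (\lnot p2 \land \lnot \lnot p3) \lor \lnot \lnot (p2 \land \lnot p3) \lor p3   [De Morgan]
≡ (\lnot p2 \land p3) \lor \lnot \lnot (p2 \land \lnot p3) \lor p3   [double negation]
≡ (\lnot p2 \land p3) \lor (p2 \land \lnot p3) \lor p3   [double negation]
≡ (\lnot p2 \lor p2 \lor p3) \land (\lnot p2 \lor \lnot p3 \lor p3) \land (p3 \lor p2 \lor p3) \land (p3 \lor \lnot p3 \lor p3)   [distribute \lor over \land]
≡ p3 \lor p2   [simplify]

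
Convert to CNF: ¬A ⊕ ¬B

(¬A ∨ ¬B) ∧ (A ∨ B)

¬A ⊕ ¬B
≡ (¬A ∨ ¬B) ∧ ¬(¬A ∧ ¬B)   (expand ⊕)
≡ (¬A ∨ ¬B) ∧ (¬¬A ∨ ¬¬B)   (De Morgan)
≡ (¬A ∨ ¬B) ∧ (A ∨ ¬¬B)   (double negation)
≡ (¬A ∨ ¬B) ∧ (A ∨ B)   (double negation)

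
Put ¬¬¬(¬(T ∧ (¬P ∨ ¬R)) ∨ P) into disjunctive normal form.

¬¬¬(¬(T ∧ (¬P ∨ ¬R)) ∨ P)
≡ ¬(¬(T ∧ (¬P ∨ ¬R)) ∨ P)   — double negation
≡ ¬¬(T ∧ (¬P ∨ ¬R)) ∧ ¬P   — De Morgan
≡ T ∧ (¬P ∨ ¬R) ∧ ¬P   — double negation
≡ (T ∧ ¬P ∧ ¬P) ∨ (T ∧ ¬R ∧ ¬P)   — distribute ∧ over ∨
≡ T ∧ ¬P   — simplify

T ∧ ¬P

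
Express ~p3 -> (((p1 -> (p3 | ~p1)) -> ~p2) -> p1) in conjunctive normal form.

~p3 -> (((p1 -> (p3 | ~p1)) -> ~p2) -> p1)
⇔ ~~p3 | (((p1 -> (p3 | ~p1)) -> ~p2) -> p1)
⇔ ~~p3 | ~((p1 -> (p3 | ~p1)) -> ~p2) | p1
⇔ ~~p3 | ~(~(p1 -> (p3 | ~p1)) | ~p2) | p1
⇔ ~~p3 | ~(~(~p1 | p3 | ~p1) | ~p2) | p1
⇔ p3 | ~(~(~p1 | p3 | ~p1) | ~p2) | p1
⇔ p3 | (~~(~p1 | p3 | ~p1) & ~~p2) | p1
⇔ p3 | ((~p1 | p3 | ~p1) & ~~p2) | p1
⇔ p3 | ((~p1 | p3 | ~p1) & p2) | p1
⇔ (p3 | ~p1 | p3 | ~p1 | p1) & (p3 | p2 | p1)
⇔ p3 | p2 | p1

p3 | p2 | p1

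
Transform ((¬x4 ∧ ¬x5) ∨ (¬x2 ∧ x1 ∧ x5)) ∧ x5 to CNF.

((¬x4 ∧ ¬x5) ∨ (¬x2 ∧ x1 ∧ x5)) ∧ x5
≡ (¬x4 ∨ ¬x2) ∧ (¬x4 ∨ x1) ∧ (¬x4 ∨ x5) ∧ (¬x5 ∨ ¬x2) ∧ (¬x5 ∨ x1) ∧ (¬x5 ∨ x5) ∧ x5   — distribute ∨ over ∧
≡ (¬x4 ∨ ¬x2) ∧ (¬x4 ∨ x1) ∧ (¬x5 ∨ ¬x2) ∧ (¬x5 ∨ x1) ∧ x5   — simplify

(¬x4 ∨ ¬x2) ∧ (¬x4 ∨ x1) ∧ (¬x5 ∨ ¬x2) ∧ (¬x5 ∨ x1) ∧ x5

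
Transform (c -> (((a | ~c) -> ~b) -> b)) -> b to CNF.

c | b

(c -> (((a | ~c) -> ~b) -> b)) -> b
≡ ~(c -> (((a | ~c) -> ~b) -> b)) | b   [eliminate ->]
≡ ~(~c | (((a | ~c) -> ~b) -> b)) | b   [eliminate ->]
≡ ~(~c | ~((a | ~c) -> ~b) | b) | b   [eliminate ->]
≡ ~(~c | ~(~(a | ~c) | ~b) | b) | b   [eliminate ->]
≡ (~~c & ~~(~(a | ~c) | ~b) & ~b) | b   [De Morgan]
≡ (c & ~~(~(a | ~c) | ~b) & ~b) | b   [double negation]
≡ (c & (~(a | ~c) | ~b) & ~b) | b   [double negation]
≡ (c & ((~a & ~~c) | ~b) & ~b) | b   [De Morgan]
≡ (c & ((~a & c) | ~b) & ~b) | b   [double negation]
≡ (c | b) & (~a | ~b | b) & (c | ~b | b) & (~b | b)   [distribute | over &]
≡ c | b   [simplify]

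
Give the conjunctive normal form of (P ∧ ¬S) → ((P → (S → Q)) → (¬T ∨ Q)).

(P ∧ ¬S) → ((P → (S → Q)) → (¬T ∨ Q))
≡ ¬(P ∧ ¬S) ∨ ((P → (S → Q)) → (¬T ∨ Q))   [eliminate →]
≡ ¬(P ∧ ¬S) ∨ ¬(P → (S → Q)) ∨ ¬T ∨ Q   [eliminate →]
≡ ¬(P ∧ ¬S) ∨ ¬(¬P ∨ (S → Q)) ∨ ¬T ∨ Q   [eliminate →]
≡ ¬(P ∧ ¬S) ∨ ¬(¬P ∨ ¬S ∨ Q) ∨ ¬T ∨ Q   [eliminate →]
≡ ¬P ∨ ¬¬S ∨ ¬(¬P ∨ ¬S ∨ Q) ∨ ¬T ∨ Q   [De Morgan]
≡ ¬P ∨ S ∨ ¬(¬P ∨ ¬S ∨ Q) ∨ ¬T ∨ Q   [double negation]
≡ ¬P ∨ S ∨ (¬¬P ∧ ¬¬S ∧ ¬Q) ∨ ¬T ∨ Q   [De Morgan]
≡ ¬P ∨ S ∨ (P ∧ ¬¬S ∧ ¬Q) ∨ ¬T ∨ Q   [double negation]
≡ ¬P ∨ S ∨ (P ∧ S ∧ ¬Q) ∨ ¬T ∨ Q   [double negation]
≡ (¬P ∨ S ∨ P ∨ ¬T ∨ Q) ∧ (¬P ∨ S ∨ S ∨ ¬T ∨ Q) ∧ (¬P ∨ S ∨ ¬Q ∨ ¬T ∨ Q)   [distribute ∨ over ∧]
≡ ¬P ∨ S ∨ ¬T ∨ Q   [simplify]

¬P ∨ S ∨ ¬T ∨ Q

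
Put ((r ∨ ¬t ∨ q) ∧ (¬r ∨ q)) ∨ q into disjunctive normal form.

((r ∨ ¬t ∨ q) ∧ (¬r ∨ q)) ∨ q
≡ (r ∧ ¬r) ∨ (r ∧ q) ∨ (¬t ∧ ¬r) ∨ (¬t ∧ q) ∨ (q ∧ ¬r) ∨ (q ∧ q) ∨ q   [distribute ∧ over ∨]
≡ (¬t ∧ ¬r) ∨ q   [simplify]

(¬t ∧ ¬r) ∨ q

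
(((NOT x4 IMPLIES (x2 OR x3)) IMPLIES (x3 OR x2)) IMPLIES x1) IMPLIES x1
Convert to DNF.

(((NOT x4 IMPLIES (x2 OR x3)) IMPLIES (x3 OR x2)) IMPLIES x1) IMPLIES x1
≡ NOT (((NOT x4 IMPLIES (x2 OR x3)) IMPLIES (x3 OR x2)) IMPLIES x1) OR x1   (eliminate IMPLIES)
≡ NOT (NOT ((NOT x4 IMPLIES (x2 OR x3)) IMPLIES (x3 OR x2)) OR x1) OR x1   (eliminate IMPLIES)
≡ NOT (NOT (NOT (NOT x4 IMPLIES (x2 OR x3)) OR x3 OR x2) OR x1) OR x1   (eliminate IMPLIES)
≡ NOT (NOT (NOT (NOT NOT x4 OR x2 OR x3) OR x3 OR x2) OR x1) OR x1   (eliminate IMPLIES)
≡ (NOT NOT (NOT (NOT NOT x4 OR x2 OR x3) OR x3 OR x2) AND NOT x1) OR x1   (De Morgan)
≡ ((NOT (NOT NOT x4 OR x2 OR x3) OR x3 OR x2) AND NOT x1) OR x1   (double negation)
≡ (((NOT NOT NOT x4 AND NOT x2 AND NOT x3) OR x3 OR x2) AND NOT x1) OR x1   (De Morgan)
≡ (((NOT x4 AND NOT x2 AND NOT x3) OR x3 OR x2) AND NOT x1) OR x1   (double negation)
≡ (NOT x4 AND NOT x2 AND NOT x3 AND NOT x1) OR (x3 AND NOT x1) OR (x2 AND NOT x1) OR x1   (distribute AND over OR)

(NOT x4 AND NOT x2 AND NOT x3 AND NOT x1) OR (x3 AND NOT x1) OR (x2 AND NOT x1) OR x1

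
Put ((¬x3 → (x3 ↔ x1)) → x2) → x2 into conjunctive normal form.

((¬x3 → (x3 ↔ x1)) → x2) → x2
= ¬((¬x3 → (x3 ↔ x1)) → x2) ∨ x2   (eliminate →)
= ¬(¬(¬x3 → (x3 ↔ x1)) ∨ x2) ∨ x2   (eliminate →)
= ¬(¬(¬¬x3 ∨ (x3 ↔ x1)) ∨ x2) ∨ x2   (eliminate →)
= ¬(¬(¬¬x3 ∨ ((x3 → x1) ∧ (x1 → x3))) ∨ x2) ∨ x2   (eliminate ↔)
= ¬(¬(¬¬x3 ∨ ((¬x3 ∨ x1) ∧ (x1 → x3))) ∨ x2) ∨ x2   (eliminate →)
= ¬(¬(¬¬x3 ∨ ((¬x3 ∨ x1) ∧ (¬x1 ∨ x3))) ∨ x2) ∨ x2   (eliminate →)
= (¬¬(¬¬x3 ∨ ((¬x3 ∨ x1) ∧ (¬x1 ∨ x3))) ∧ ¬x2) ∨ x2   (De Morgan)
= ((¬¬x3 ∨ ((¬x3 ∨ x1) ∧ (¬x1 ∨ x3))) ∧ ¬x2) ∨ x2   (double negation)
= ((x3 ∨ ((¬x3 ∨ x1) ∧ (¬x1 ∨ x3))) ∧ ¬x2) ∨ x2   (double negation)
= (x3 ∨ ¬x3 ∨ x1 ∨ x2) ∧ (x3 ∨ ¬x1 ∨ x3 ∨ x2) ∧ (¬x2 ∨ x2)   (distribute ∨ over ∧)
= x3 ∨ ¬x1 ∨ x2   (simplify)

x3 ∨ ¬x1 ∨ x2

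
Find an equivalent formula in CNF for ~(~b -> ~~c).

~(~b -> ~~c)
≡ ~(~~b | ~~c)
≡ ~~~b & ~~~c
≡ ~b & ~~~c
≡ ~b & ~c

~b & ~c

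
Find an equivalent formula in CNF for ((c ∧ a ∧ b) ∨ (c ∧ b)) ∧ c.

c ∧ b

((c ∧ a ∧ b) ∨ (c ∧ b)) ∧ c
⇔ (c ∨ c) ∧ (c ∨ b) ∧ (a ∨ c) ∧ (a ∨ b) ∧ (b ∨ c) ∧ (b ∨ b) ∧ c   (distribute ∨ over ∧)
⇔ c ∧ b   (simplify)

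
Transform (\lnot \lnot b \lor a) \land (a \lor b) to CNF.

(\lnot \lnot b \lor a) \land (a \lor b)
= (b \lor a) \land (a \lor b)   [double negation]
= b \lor a   [simplify]

b \lor a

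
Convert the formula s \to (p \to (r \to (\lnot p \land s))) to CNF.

\lnot s \lor \lnot p \lor \lnot r

s \to (p \to (r \to (\lnot p \land s)))
= \lnot s \lor (p \to (r \to (\lnot p \land s)))
= \lnot s \lor \lnot p \lor (r \to (\lnot p \land s))
= \lnot s \lor \lnot p \lor \lnot r \lor (\lnot p \land s)
= (\lnot s \lor \lnot p \lor \lnot r \lor \lnot p) \land (\lnot s \lor \lnot p \lor \lnot r \lor s)
= \lnot s \lor \lnot p \lor \lnot r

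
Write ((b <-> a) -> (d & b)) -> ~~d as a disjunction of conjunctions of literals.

((b <-> a) -> (d & b)) -> ~~d
= ~((b <-> a) -> (d & b)) | ~~d
= ~(~(b <-> a) | (d & b)) | ~~d
= ~(~((b -> a) & (a -> b)) | (d & b)) | ~~d
= ~(~((~b | a) & (a -> b)) | (d & b)) | ~~d
= ~(~((~b | a) & (~a | b)) | (d & b)) | ~~d
= (~~((~b | a) & (~a | b)) & ~(d & b)) | ~~d
= ((~b | a) & (~a | b) & ~(d & b)) | ~~d
= ((~b | a) & (~a | b) & (~d | ~b)) | ~~d
= ((~b | a) & (~a | b) & (~d | ~b)) | d
= (~b & ~a & ~d) | (~b & ~a & ~b) | (~b & b & ~d) | (~b & b & ~b) | (a & ~a & ~d) | (a & ~a & ~b) | (a & b & ~d) | (a & b & ~b) | d
= (~b & ~a) | (a & b & ~d) | d

(~b & ~a) | (a & b & ~d) | d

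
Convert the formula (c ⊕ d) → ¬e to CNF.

(¬c ∨ d ∨ ¬e) ∧ (¬d ∨ c ∨ ¬e)

(c ⊕ d) → ¬e
≡ ¬(c ⊕ d) ∨ ¬e   [eliminate →]
≡ ¬((c ∨ d) ∧ ¬(c ∧ d)) ∨ ¬e   [expand ⊕]
≡ ¬(c ∨ d) ∨ ¬¬(c ∧ d) ∨ ¬e   [De Morgan]
≡ (¬c ∧ ¬d) ∨ ¬¬(c ∧ d) ∨ ¬e   [De Morgan]
≡ (¬c ∧ ¬d) ∨ (c ∧ d) ∨ ¬e   [double negation]
≡ (¬c ∨ c ∨ ¬e) ∧ (¬c ∨ d ∨ ¬e) ∧ (¬d ∨ c ∨ ¬e) ∧ (¬d ∨ d ∨ ¬e)   [distribute ∨ over ∧]
≡ (¬c ∨ d ∨ ¬e) ∧ (¬d ∨ c ∨ ¬e)   [simplify]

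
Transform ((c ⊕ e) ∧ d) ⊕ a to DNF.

(c ∧ ¬e ∧ d ∧ ¬a) ∨ (¬c ∧ e ∧ d ∧ ¬a) ∨ (¬c ∧ ¬e ∧ a) ∨ (e ∧ c ∧ a) ∨ (¬d ∧ a)

((c ⊕ e) ∧ d) ⊕ a
= ((c ⊕ e) ∧ d ∧ ¬a) ∨ (¬((c ⊕ e) ∧ d) ∧ a)   [expand ⊕]
= (((c ∧ ¬e) ∨ (¬c ∧ e)) ∧ d ∧ ¬a) ∨ (¬((c ⊕ e) ∧ d) ∧ a)   [expand ⊕]
= (((c ∧ ¬e) ∨ (¬c ∧ e)) ∧ d ∧ ¬a) ∨ (¬(((c ∧ ¬e) ∨ (¬c ∧ e)) ∧ d) ∧ a)   [expand ⊕]
= (((c ∧ ¬e) ∨ (¬c ∧ e)) ∧ d ∧ ¬a) ∨ ((¬((c ∧ ¬e) ∨ (¬c ∧ e)) ∨ ¬d) ∧ a)   [De Morgan]
= (((c ∧ ¬e) ∨ (¬c ∧ e)) ∧ d ∧ ¬a) ∨ (((¬(c ∧ ¬e) ∧ ¬(¬c ∧ e)) ∨ ¬d) ∧ a)   [De Morgan]
= (((c ∧ ¬e) ∨ (¬c ∧ e)) ∧ d ∧ ¬a) ∨ ((((¬c ∨ ¬¬e) ∧ ¬(¬c ∧ e)) ∨ ¬d) ∧ a)   [De Morgan]
= (((c ∧ ¬e) ∨ (¬c ∧ e)) ∧ d ∧ ¬a) ∨ ((((¬c ∨ e) ∧ ¬(¬c ∧ e)) ∨ ¬d) ∧ a)   [double negation]
= (((c ∧ ¬e) ∨ (¬c ∧ e)) ∧ d ∧ ¬a) ∨ ((((¬c ∨ e) ∧ (¬¬c ∨ ¬e)) ∨ ¬d) ∧ a)   [De Morgan]
= (((c ∧ ¬e) ∨ (¬c ∧ e)) ∧ d ∧ ¬a) ∨ ((((¬c ∨ e) ∧ (c ∨ ¬e)) ∨ ¬d) ∧ a)   [double negation]
= (c ∧ ¬e ∧ d ∧ ¬a) ∨ (¬c ∧ e ∧ d ∧ ¬a) ∨ (¬c ∧ c ∧ a) ∨ (¬c ∧ ¬e ∧ a) ∨ (e ∧ c ∧ a) ∨ (e ∧ ¬e ∧ a) ∨ (¬d ∧ a)   [distribute ∧ over ∨]
= (c ∧ ¬e ∧ d ∧ ¬a) ∨ (¬c ∧ e ∧ d ∧ ¬a) ∨ (¬c ∧ ¬e ∧ a) ∨ (e ∧ c ∧ a) ∨ (¬d ∧ a)   [simplify]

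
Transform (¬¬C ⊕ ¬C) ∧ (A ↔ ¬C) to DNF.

(¬¬C ⊕ ¬C) ∧ (A ↔ ¬C)
≡ ((¬¬C ∧ ¬¬C) ∨ (¬¬¬C ∧ ¬C)) ∧ (A ↔ ¬C)   [expand ⊕]
≡ ((¬¬C ∧ ¬¬C) ∨ (¬¬¬C ∧ ¬C)) ∧ (A → ¬C) ∧ (¬C → A)   [eliminate ↔]
≡ ((¬¬C ∧ ¬¬C) ∨ (¬¬¬C ∧ ¬C)) ∧ (¬A ∨ ¬C) ∧ (¬C → A)   [eliminate →]
≡ ((¬¬C ∧ ¬¬C) ∨ (¬¬¬C ∧ ¬C)) ∧ (¬A ∨ ¬C) ∧ (¬¬C ∨ A)   [eliminate →]
≡ ((C ∧ ¬¬C) ∨ (¬¬¬C ∧ ¬C)) ∧ (¬A ∨ ¬C) ∧ (¬¬C ∨ A)   [double negation]
≡ ((C ∧ C) ∨ (¬¬¬C ∧ ¬C)) ∧ (¬A ∨ ¬C) ∧ (¬¬C ∨ A)   [double negation]
≡ ((C ∧ C) ∨ (¬C ∧ ¬C)) ∧ (¬A ∨ ¬C) ∧ (¬¬C ∨ A)   [double negation]
≡ ((C ∧ C) ∨ (¬C ∧ ¬C)) ∧ (¬A ∨ ¬C) ∧ (C ∨ A)   [double negation]
≡ (C ∧ C ∧ ¬A ∧ C) ∨ (C ∧ C ∧ ¬A ∧ A) ∨ (C ∧ C ∧ ¬C ∧ C) ∨ (C ∧ C ∧ ¬C ∧ A) ∨ (¬C ∧ ¬C ∧ ¬A ∧ C) ∨ (¬C ∧ ¬C ∧ ¬A ∧ A) ∨ (¬C ∧ ¬C ∧ ¬C ∧ C) ∨ (¬C ∧ ¬C ∧ ¬C ∧ A)   [distribute ∧ over ∨]
≡ (C ∧ ¬A) ∨ (¬C ∧ A)   [simplify]

(C ∧ ¬A) ∨ (¬C ∧ A)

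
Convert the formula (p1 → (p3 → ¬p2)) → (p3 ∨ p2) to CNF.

(p1 → (p3 → ¬p2)) → (p3 ∨ p2)
≡ ¬(p1 → (p3 → ¬p2)) ∨ p3 ∨ p2   [eliminate →]
≡ ¬(¬p1 ∨ (p3 → ¬p2)) ∨ p3 ∨ p2   [eliminate →]
≡ ¬(¬p1 ∨ ¬p3 ∨ ¬p2) ∨ p3 ∨ p2   [eliminate →]
≡ (¬¬p1 ∧ ¬¬p3 ∧ ¬¬p2) ∨ p3 ∨ p2   [De Morgan]
≡ (p1 ∧ ¬¬p3 ∧ ¬¬p2) ∨ p3 ∨ p2   [double negation]
≡ (p1 ∧ p3 ∧ ¬¬p2) ∨ p3 ∨ p2   [double negation]
≡ (p1 ∧ p3 ∧ p2) ∨ p3 ∨ p2   [double negation]
≡ (p1 ∨ p3 ∨ p2) ∧ (p3 ∨ p3 ∨ p2) ∧ (p2 ∨ p3 ∨ p2)   [distribute ∨ over ∧]
≡ p3 ∨ p2   [simplify]

p3 ∨ p2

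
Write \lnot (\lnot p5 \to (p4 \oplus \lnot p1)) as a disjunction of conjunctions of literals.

\lnot (\lnot p5 \to (p4 \oplus \lnot p1))
≡ \lnot (\lnot \lnot p5 \lor (p4 \oplus \lnot p1))   [eliminate \to]
≡ \lnot (\lnot \lnot p5 \lor (p4 \land \lnot \lnot p1) \lor (\lnot p4 \land \lnot p1))   [expand \oplus]
≡ \lnot \lnot \lnot p5 \land \lnot (p4 \land \lnot \lnot p1) \land \lnot (\lnot p4 \land \lnot p1)   [De Morgan]
≡ \lnot p5 \land \lnot (p4 \land \lnot \lnot p1) \land \lnot (\lnot p4 \land \lnot p1)   [double negation]
≡ \lnot p5 \land (\lnot p4 \lor \lnot \lnot \lnot p1) \land \lnot (\lnot p4 \land \lnot p1)   [De Morgan]
≡ \lnot p5 \land (\lnot p4 \lor \lnot p1) \land \lnot (\lnot p4 \land \lnot p1)   [double negation]
≡ \lnot p5 \land (\lnot p4 \lor \lnot p1) \land (\lnot \lnot p4 \lor \lnot \lnot p1)   [De Morgan]
≡ \lnot p5 \land (\lnot p4 \lor \lnot p1) \land (p4 \lor \lnot \lnot p1)   [double negation]
≡ \lnot p5 \land (\lnot p4 \lor \lnot p1) \land (p4 \lor p1)   [double negation]
≡ (\lnot p5 \land \lnot p4 \land p4) \lor (\lnot p5 \land \lnot p4 \land p1) \lor (\lnot p5 \land \lnot p1 \land p4) \lor (\lnot p5 \land \lnot p1 \land p1)   [distribute \land over \lor]
≡ (\lnot p5 \land \lnot p4 \land p1) \lor (\lnot p5 \land \lnot p1 \land p4)   [simplify]

(\lnot p5 \land \lnot p4 \land p1) \lor (\lnot p5 \land \lnot p1 \land p4)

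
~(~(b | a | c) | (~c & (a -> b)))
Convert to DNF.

~(~(b | a | c) | (~c & (a -> b)))
≡ ~(~(b | a | c) | (~c & (~a | b)))   (eliminate ->)
≡ ~~(b | a | c) & ~(~c & (~a | b))   (De Morgan)
≡ (b | a | c) & ~(~c & (~a | b))   (double negation)
≡ (b | a | c) & (~~c | ~(~a | b))   (De Morgan)
≡ (b | a | c) & (c | ~(~a | b))   (double negation)
≡ (b | a | c) & (c | (~~a & ~b))   (De Morgan)
≡ (b | a | c) & (c | (a & ~b))   (double negation)
≡ (b & c) | (b & a & ~b) | (a & c) | (a & a & ~b) | (c & c) | (c & a & ~b)   (distribute & over |)
≡ (a & ~b) | c   (simplify)

(a & ~b) | c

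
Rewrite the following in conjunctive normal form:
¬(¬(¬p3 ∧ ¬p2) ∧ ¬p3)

¬(¬(¬p3 ∧ ¬p2) ∧ ¬p3)
= ¬¬(¬p3 ∧ ¬p2) ∨ ¬¬p3   (De Morgan)
= ¬p3 ∧ ¬p2 ∨ ¬¬p3   (double negation)
= ¬p3 ∧ ¬p2 ∨ p3   (double negation)
= (¬p3 ∨ p3) ∧ (¬p2 ∨ p3)   (distribute ∨ over ∧)
= ¬p2 ∨ p3   (simplify)

¬p2 ∨ p3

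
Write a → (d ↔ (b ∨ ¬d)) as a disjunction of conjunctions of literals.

¬a ∨ (b ∧ d)

a → (d ↔ (b ∨ ¬d))
≡ ¬a ∨ (d ↔ (b ∨ ¬d))   [eliminate →]
≡ ¬a ∨ ((d → (b ∨ ¬d)) ∧ ((b ∨ ¬d) → d))   [eliminate ↔]
≡ ¬a ∨ ((¬d ∨ b ∨ ¬d) ∧ ((b ∨ ¬d) → d))   [eliminate →]
≡ ¬a ∨ ((¬d ∨ b ∨ ¬d) ∧ (¬(b ∨ ¬d) ∨ d))   [eliminate →]
≡ ¬a ∨ ((¬d ∨ b ∨ ¬d) ∧ ((¬b ∧ ¬¬d) ∨ d))   [De Morgan]
≡ ¬a ∨ ((¬d ∨ b ∨ ¬d) ∧ ((¬b ∧ d) ∨ d))   [double negation]
≡ ¬a ∨ (¬d ∧ ¬b ∧ d) ∨ (¬d ∧ d) ∨ (b ∧ ¬b ∧ d) ∨ (b ∧ d) ∨ (¬d ∧ ¬b ∧ d) ∨ (¬d ∧ d)   [distribute ∧ over ∨]
≡ ¬a ∨ (b ∧ d)   [simplify]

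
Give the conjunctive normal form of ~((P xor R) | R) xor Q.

~((P xor R) | R) xor Q
≡ (~((P xor R) | R) | Q) & ~(~((P xor R) | R) & Q)   (expand xor)
≡ (~(((P | R) & ~(P & R)) | R) | Q) & ~(~((P xor R) | R) & Q)   (expand xor)
≡ (~(((P | R) & ~(P & R)) | R) | Q) & ~(~(((P | R) & ~(P & R)) | R) & Q)   (expand xor)
≡ ((~((P | R) & ~(P & R)) & ~R) | Q) & ~(~(((P | R) & ~(P & R)) | R) & Q)   (De Morgan)
≡ (((~(P | R) | ~~(P & R)) & ~R) | Q) & ~(~(((P | R) & ~(P & R)) | R) & Q)   (De Morgan)
≡ ((((~P & ~R) | ~~(P & R)) & ~R) | Q) & ~(~(((P | R) & ~(P & R)) | R) & Q)   (De Morgan)
≡ ((((~P & ~R) | (P & R)) & ~R) | Q) & ~(~(((P | R) & ~(P & R)) | R) & Q)   (double negation)
≡ ((((~P & ~R) | (P & R)) & ~R) | Q) & (~~(((P | R) & ~(P & R)) | R) | ~Q)   (De Morgan)
≡ ((((~P & ~R) | (P & R)) & ~R) | Q) & (((P | R) & ~(P & R)) | R | ~Q)   (double negation)
≡ ((((~P & ~R) | (P & R)) & ~R) | Q) & (((P | R) & (~P | ~R)) | R | ~Q)   (De Morgan)
≡ (~P | P | Q) & (~P | R | Q) & (~R | P | Q) & (~R | R | Q) & (~R | Q) & (P | R | R | ~Q) & (~P | ~R | R | ~Q)   (distribute | over &)
≡ (~P | R | Q) & (~R | Q) & (P | R | ~Q)   (simplify)

(~P | R | Q) & (~R | Q) & (P | R | ~Q)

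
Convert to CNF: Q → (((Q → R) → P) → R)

¬Q ∨ R

Q → (((Q → R) → P) → R)
≡ ¬Q ∨ (((Q → R) → P) → R)   (eliminate →)
≡ ¬Q ∨ ¬((Q → R) → P) ∨ R   (eliminate →)
≡ ¬Q ∨ ¬(¬(Q → R) ∨ P) ∨ R   (eliminate →)
≡ ¬Q ∨ ¬(¬(¬Q ∨ R) ∨ P) ∨ R   (eliminate →)
≡ ¬Q ∨ ¬¬(¬Q ∨ R) ∧ ¬P ∨ R   (De Morgan)
≡ ¬Q ∨ (¬Q ∨ R) ∧ ¬P ∨ R   (double negation)
≡ (¬Q ∨ ¬Q ∨ R ∨ R) ∧ (¬Q ∨ ¬P ∨ R)   (distribute ∨ over ∧)
≡ ¬Q ∨ R   (simplify)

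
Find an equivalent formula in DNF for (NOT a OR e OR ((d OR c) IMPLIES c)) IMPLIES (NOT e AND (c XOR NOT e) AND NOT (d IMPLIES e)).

(NOT a OR e OR ((d OR c) IMPLIES c)) IMPLIES (NOT e AND (c XOR NOT e) AND NOT (d IMPLIES e))
≡ NOT (NOT a OR e OR ((d OR c) IMPLIES c)) OR (NOT e AND (c XOR NOT e) AND NOT (d IMPLIES e))   [eliminate IMPLIES]
≡ NOT (NOT a OR e OR NOT (d OR c) OR c) OR (NOT e AND (c XOR NOT e) AND NOT (d IMPLIES e))   [eliminate IMPLIES]
≡ NOT (NOT a OR e OR NOT (d OR c) OR c) OR (NOT e AND ((c AND NOT NOT e) OR (NOT c AND NOT e)) AND NOT (d IMPLIES e))   [expand XOR]
≡ NOT (NOT a OR e OR NOT (d OR c) OR c) OR (NOT e AND ((c AND NOT NOT e) OR (NOT c AND NOT e)) AND NOT (NOT d OR e))   [eliminate IMPLIES]
≡ (NOT NOT a AND NOT e AND NOT NOT (d OR c) AND NOT c) OR (NOT e AND ((c AND NOT NOT e) OR (NOT c AND NOT e)) AND NOT (NOT d OR e))   [De Morgan]
≡ (a AND NOT e AND NOT NOT (d OR c) AND NOT c) OR (NOT e AND ((c AND NOT NOT e) OR (NOT c AND NOT e)) AND NOT (NOT d OR e))   [double negation]
≡ (a AND NOT e AND (d OR c) AND NOT c) OR (NOT e AND ((c AND NOT NOT e) OR (NOT c AND NOT e)) AND NOT (NOT d OR e))   [double negation]
≡ (a AND NOT e AND (d OR c) AND NOT c) OR (NOT e AND ((c AND e) OR (NOT c AND NOT e)) AND NOT (NOT d OR e))   [double negation]
≡ (a AND NOT e AND (d OR c) AND NOT c) OR (NOT e AND ((c AND e) OR (NOT c AND NOT e)) AND NOT NOT d AND NOT e)   [De Morgan]
≡ (a AND NOT e AND (d OR c) AND NOT c) OR (NOT e AND ((c AND e) OR (NOT c AND NOT e)) AND d AND NOT e)   [double negation]
≡ (a AND NOT e AND d AND NOT c) OR (a AND NOT e AND c AND NOT c) OR (NOT e AND c AND e AND d AND NOT e) OR (NOT e AND NOT c AND NOT e AND d AND NOT e)   [distribute AND over OR]
≡ NOT e AND NOT c AND d   [simplify]

NOT e AND NOT c AND d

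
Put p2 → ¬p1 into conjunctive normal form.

p2 → ¬p1
= ¬p2 ∨ ¬p1

¬p2 ∨ ¬p1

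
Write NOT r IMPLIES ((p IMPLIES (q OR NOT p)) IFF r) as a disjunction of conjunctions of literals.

NOT r IMPLIES ((p IMPLIES (q OR NOT p)) IFF r)
≡ NOT NOT r OR ((p IMPLIES (q OR NOT p)) IFF r)   (eliminate IMPLIES)
≡ NOT NOT r OR (((p IMPLIES (q OR NOT p)) IMPLIES r) AND (r IMPLIES (p IMPLIES (q OR NOT p))))   (eliminate IFF)
≡ NOT NOT r OR ((NOT (p IMPLIES (q OR NOT p)) OR r) AND (r IMPLIES (p IMPLIES (q OR NOT p))))   (eliminate IMPLIES)
≡ NOT NOT r OR ((NOT (NOT p OR q OR NOT p) OR r) AND (r IMPLIES (p IMPLIES (q OR NOT p))))   (eliminate IMPLIES)
≡ NOT NOT r OR ((NOT (NOT p OR q OR NOT p) OR r) AND (NOT r OR (p IMPLIES (q OR NOT p))))   (eliminate IMPLIES)
≡ NOT NOT r OR ((NOT (NOT p OR q OR NOT p) OR r) AND (NOT r OR NOT p OR q OR NOT p))   (eliminate IMPLIES)
≡ r OR ((NOT (NOT p OR q OR NOT p) OR r) AND (NOT r OR NOT p OR q OR NOT p))   (double negation)
≡ r OR (((NOT NOT p AND NOT q AND NOT NOT p) OR r) AND (NOT r OR NOT p OR q OR NOT p))   (De Morgan)
≡ r OR (((p AND NOT q AND NOT NOT p) OR r) AND (NOT r OR NOT p OR q OR NOT p))   (double negation)
≡ r OR (((p AND NOT q AND p) OR r) AND (NOT r OR NOT p OR q OR NOT p))   (double negation)
≡ r OR (p AND NOT q AND p AND NOT r) OR (p AND NOT q AND p AND NOT p) OR (p AND NOT q AND p AND q) OR (p AND NOT q AND p AND NOT p) OR (r AND NOT r) OR (r AND NOT p) OR (r AND q) OR (r AND NOT p)   (distribute AND over OR)
≡ r OR (p AND NOT q AND NOT r)   (simplify)

r OR (p AND NOT q AND NOT r)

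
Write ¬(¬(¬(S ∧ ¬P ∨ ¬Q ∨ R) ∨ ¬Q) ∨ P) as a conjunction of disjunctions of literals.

(¬S ∨ P ∨ ¬Q) ∧ (¬R ∨ ¬Q) ∧ ¬P

¬(¬(¬(S ∧ ¬P ∨ ¬Q ∨ R) ∨ ¬Q) ∨ P)
≡ ¬¬(¬(S ∧ ¬P ∨ ¬Q ∨ R) ∨ ¬Q) ∧ ¬P   — De Morgan
≡ (¬(S ∧ ¬P ∨ ¬Q ∨ R) ∨ ¬Q) ∧ ¬P   — double negation
≡ (¬(S ∧ ¬P) ∧ ¬¬Q ∧ ¬R ∨ ¬Q) ∧ ¬P   — De Morgan
≡ ((¬S ∨ ¬¬P) ∧ ¬¬Q ∧ ¬R ∨ ¬Q) ∧ ¬P   — De Morgan
≡ ((¬S ∨ P) ∧ ¬¬Q ∧ ¬R ∨ ¬Q) ∧ ¬P   — double negation
≡ ((¬S ∨ P) ∧ Q ∧ ¬R ∨ ¬Q) ∧ ¬P   — double negation
≡ (¬S ∨ P ∨ ¬Q) ∧ (Q ∨ ¬Q) ∧ (¬R ∨ ¬Q) ∧ ¬P   — distribute ∨ over ∧
≡ (¬S ∨ P ∨ ¬Q) ∧ (¬R ∨ ¬Q) ∧ ¬P   — simplify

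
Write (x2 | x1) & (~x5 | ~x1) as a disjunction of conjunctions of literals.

(x2 | x1) & (~x5 | ~x1)
≡ (x2 & ~x5) | (x2 & ~x1) | (x1 & ~x5) | (x1 & ~x1)   [distribute & over |]
≡ (x2 & ~x5) | (x2 & ~x1) | (x1 & ~x5)   [simplify]

(x2 & ~x5) | (x2 & ~x1) | (x1 & ~x5)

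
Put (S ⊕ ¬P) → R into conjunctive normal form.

(¬S ∨ ¬P ∨ R) ∧ (P ∨ S ∨ R)

(S ⊕ ¬P) → R
⇔ ¬(S ⊕ ¬P) ∨ R   [eliminate →]
⇔ ¬((S ∨ ¬P) ∧ ¬(S ∧ ¬P)) ∨ R   [expand ⊕]
⇔ ¬(S ∨ ¬P) ∨ ¬¬(S ∧ ¬P) ∨ R   [De Morgan]
⇔ (¬S ∧ ¬¬P) ∨ ¬¬(S ∧ ¬P) ∨ R   [De Morgan]
⇔ (¬S ∧ P) ∨ ¬¬(S ∧ ¬P) ∨ R   [double negation]
⇔ (¬S ∧ P) ∨ (S ∧ ¬P) ∨ R   [double negation]
⇔ (¬S ∨ S ∨ R) ∧ (¬S ∨ ¬P ∨ R) ∧ (P ∨ S ∨ R) ∧ (P ∨ ¬P ∨ R)   [distribute ∨ over ∧]
⇔ (¬S ∨ ¬P ∨ R) ∧ (P ∨ S ∨ R)   [simplify]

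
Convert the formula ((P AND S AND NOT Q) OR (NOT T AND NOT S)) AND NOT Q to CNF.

((P AND S AND NOT Q) OR (NOT T AND NOT S)) AND NOT Q
≡ (P OR NOT T) AND (P OR NOT S) AND (S OR NOT T) AND (S OR NOT S) AND (NOT Q OR NOT T) AND (NOT Q OR NOT S) AND NOT Q   (distribute OR over AND)
≡ (P OR NOT T) AND (P OR NOT S) AND (S OR NOT T) AND NOT Q   (simplify)

(P OR NOT T) AND (P OR NOT S) AND (S OR NOT T) AND NOT Q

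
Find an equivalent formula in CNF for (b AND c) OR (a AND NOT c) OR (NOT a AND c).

(b OR NOT c OR NOT a) AND (c OR a)

(b AND c) OR (a AND NOT c) OR (NOT a AND c)
= (b OR a OR NOT a) AND (b OR a OR c) AND (b OR NOT c OR NOT a) AND (b OR NOT c OR c) AND (c OR a OR NOT a) AND (c OR a OR c) AND (c OR NOT c OR NOT a) AND (c OR NOT c OR c)   — distribute OR over AND
= (b OR NOT c OR NOT a) AND (c OR a)   — simplify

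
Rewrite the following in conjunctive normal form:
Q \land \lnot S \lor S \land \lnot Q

(Q \lor S) \land (\lnot S \lor \lnot Q)

Q \land \lnot S \lor S \land \lnot Q
≡ (Q \lor S) \land (Q \lor \lnot Q) \land (\lnot S \lor S) \land (\lnot S \lor \lnot Q)   — distribute \lor over \land
≡ (Q \lor S) \land (\lnot S \lor \lnot Q)   — simplify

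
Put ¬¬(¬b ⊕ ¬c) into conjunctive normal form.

¬¬(¬b ⊕ ¬c)
⇔ ¬¬((¬b ∨ ¬c) ∧ ¬(¬b ∧ ¬c))   — expand ⊕
⇔ (¬b ∨ ¬c) ∧ ¬(¬b ∧ ¬c)   — double negation
⇔ (¬b ∨ ¬c) ∧ (¬¬b ∨ ¬¬c)   — De Morgan
⇔ (¬b ∨ ¬c) ∧ (b ∨ ¬¬c)   — double negation
⇔ (¬b ∨ ¬c) ∧ (b ∨ c)   — double negation

(¬b ∨ ¬c) ∧ (b ∨ c)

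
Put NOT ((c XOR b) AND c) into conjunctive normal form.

NOT c OR b

NOT ((c XOR b) AND c)
≡ NOT ((c OR b) AND NOT (c AND b) AND c)   [expand XOR]
≡ NOT (c OR b) OR NOT NOT (c AND b) OR NOT c   [De Morgan]
≡ (NOT c AND NOT b) OR NOT NOT (c AND b) OR NOT c   [De Morgan]
≡ (NOT c AND NOT b) OR (c AND b) OR NOT c   [double negation]
≡ (NOT c OR c OR NOT c) AND (NOT c OR b OR NOT c) AND (NOT b OR c OR NOT c) AND (NOT b OR b OR NOT c)   [distribute OR over AND]
≡ NOT c OR b   [simplify]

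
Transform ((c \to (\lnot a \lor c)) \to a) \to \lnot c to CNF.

((c \to (\lnot a \lor c)) \to a) \to \lnot c
≡ \lnot ((c \to (\lnot a \lor c)) \to a) \lor \lnot c   — eliminate \to
≡ \lnot (\lnot (c \to (\lnot a \lor c)) \lor a) \lor \lnot c   — eliminate \to
≡ \lnot (\lnot (\lnot c \lor \lnot a \lor c) \lor a) \lor \lnot c   — eliminate \to
≡ (\lnot \lnot (\lnot c \lor \lnot a \lor c) \land \lnot a) \lor \lnot c   — De Morgan
≡ ((\lnot c \lor \lnot a \lor c) \land \lnot a) \lor \lnot c   — double negation
≡ (\lnot c \lor \lnot a \lor c \lor \lnot c) \land (\lnot a \lor \lnot c)   — distribute \lor over \land
≡ \lnot a \lor \lnot c   — simplify

\lnot a \lor \lnot c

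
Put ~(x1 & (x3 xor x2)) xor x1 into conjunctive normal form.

~(x1 & (x3 xor x2)) xor x1
= (~(x1 & (x3 xor x2)) | x1) & ~(~(x1 & (x3 xor x2)) & x1)   — expand xor
= (~(x1 & (x3 | x2) & ~(x3 & x2)) | x1) & ~(~(x1 & (x3 xor x2)) & x1)   — expand xor
= (~(x1 & (x3 | x2) & ~(x3 & x2)) | x1) & ~(~(x1 & (x3 | x2) & ~(x3 & x2)) & x1)   — expand xor
= (~x1 | ~(x3 | x2) | ~~(x3 & x2) | x1) & ~(~(x1 & (x3 | x2) & ~(x3 & x2)) & x1)   — De Morgan
= (~x1 | (~x3 & ~x2) | ~~(x3 & x2) | x1) & ~(~(x1 & (x3 | x2) & ~(x3 & x2)) & x1)   — De Morgan
= (~x1 | (~x3 & ~x2) | (x3 & x2) | x1) & ~(~(x1 & (x3 | x2) & ~(x3 & x2)) & x1)   — double negation
= (~x1 | (~x3 & ~x2) | (x3 & x2) | x1) & (~~(x1 & (x3 | x2) & ~(x3 & x2)) | ~x1)   — De Morgan
= (~x1 | (~x3 & ~x2) | (x3 & x2) | x1) & ((x1 & (x3 | x2) & ~(x3 & x2)) | ~x1)   — double negation
= (~x1 | (~x3 & ~x2) | (x3 & x2) | x1) & ((x1 & (x3 | x2) & (~x3 | ~x2)) | ~x1)   — De Morgan
= (~x1 | ~x3 | x3 | x1) & (~x1 | ~x3 | x2 | x1) & (~x1 | ~x2 | x3 | x1) & (~x1 | ~x2 | x2 | x1) & (x1 | ~x1) & (x3 | x2 | ~x1) & (~x3 | ~x2 | ~x1)   — distribute | over &
= (x3 | x2 | ~x1) & (~x3 | ~x2 | ~x1)   — simplify

(x3 | x2 | ~x1) & (~x3 | ~x2 | ~x1)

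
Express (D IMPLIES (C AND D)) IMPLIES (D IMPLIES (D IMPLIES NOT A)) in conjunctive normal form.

NOT C OR NOT D OR NOT A

(D IMPLIES (C AND D)) IMPLIES (D IMPLIES (D IMPLIES NOT A))
⇔ NOT (D IMPLIES (C AND D)) OR (D IMPLIES (D IMPLIES NOT A))   [eliminate IMPLIES]
⇔ NOT (NOT D OR (C AND D)) OR (D IMPLIES (D IMPLIES NOT A))   [eliminate IMPLIES]
⇔ NOT (NOT D OR (C AND D)) OR NOT D OR (D IMPLIES NOT A)   [eliminate IMPLIES]
⇔ NOT (NOT D OR (C AND D)) OR NOT D OR NOT D OR NOT A   [eliminate IMPLIES]
⇔ (NOT NOT D AND NOT (C AND D)) OR NOT D OR NOT D OR NOT A   [De Morgan]
⇔ (D AND NOT (C AND D)) OR NOT D OR NOT D OR NOT A   [double negation]
⇔ (D AND (NOT C OR NOT D)) OR NOT D OR NOT D OR NOT A   [De Morgan]
⇔ (D OR NOT D OR NOT D OR NOT A) AND (NOT C OR NOT D OR NOT D OR NOT D OR NOT A)   [distribute OR over AND]
⇔ NOT C OR NOT D OR NOT A   [simplify]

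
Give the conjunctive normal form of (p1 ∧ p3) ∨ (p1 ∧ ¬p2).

p1 ∧ (p3 ∨ ¬p2)

(p1 ∧ p3) ∨ (p1 ∧ ¬p2)
= (p1 ∨ p1) ∧ (p1 ∨ ¬p2) ∧ (p3 ∨ p1) ∧ (p3 ∨ ¬p2)   (distribute ∨ over ∧)
= p1 ∧ (p3 ∨ ¬p2)   (simplify)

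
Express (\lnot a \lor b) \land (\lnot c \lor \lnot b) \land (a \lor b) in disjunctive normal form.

b \land \lnot c

(\lnot a \lor b) \land (\lnot c \lor \lnot b) \land (a \lor b)
≡ (\lnot a \land \lnot c \land a) \lor (\lnot a \land \lnot c \land b) \lor (\lnot a \land \lnot b \land a) \lor (\lnot a \land \lnot b \land b) \lor (b \land \lnot c \land a) \lor (b \land \lnot c \land b) \lor (b \land \lnot b \land a) \lor (b \land \lnot b \land b)   — distribute \land over \lor
≡ b \land \lnot c   — simplify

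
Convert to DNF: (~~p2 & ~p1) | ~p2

(~~p2 & ~p1) | ~p2
≡ (p2 & ~p1) | ~p2   (double negation)

(p2 & ~p1) | ~p2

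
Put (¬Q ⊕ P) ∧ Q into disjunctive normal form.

(¬Q ⊕ P) ∧ Q
≡ ((¬Q ∧ ¬P) ∨ (¬¬Q ∧ P)) ∧ Q   [expand ⊕]
≡ ((¬Q ∧ ¬P) ∨ (Q ∧ P)) ∧ Q   [double negation]
≡ (¬Q ∧ ¬P ∧ Q) ∨ (Q ∧ P ∧ Q)   [distribute ∧ over ∨]
≡ Q ∧ P   [simplify]

Q ∧ P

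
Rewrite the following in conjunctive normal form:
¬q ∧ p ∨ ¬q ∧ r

¬q ∧ p ∨ ¬q ∧ r
≡ (¬q ∨ ¬q) ∧ (¬q ∨ r) ∧ (p ∨ ¬q) ∧ (p ∨ r)   (distribute ∨ over ∧)
≡ ¬q ∧ (p ∨ r)   (simplify)

¬q ∧ (p ∨ r)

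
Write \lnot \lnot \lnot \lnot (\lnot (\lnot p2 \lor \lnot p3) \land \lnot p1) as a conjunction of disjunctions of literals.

p2 \land p3 \land \lnot p1

\lnot \lnot \lnot \lnot (\lnot (\lnot p2 \lor \lnot p3) \land \lnot p1)
= \lnot \lnot (\lnot (\lnot p2 \lor \lnot p3) \land \lnot p1)   [double negation]
= \lnot (\lnot p2 \lor \lnot p3) \land \lnot p1   [double negation]
= \lnot \lnot p2 \land \lnot \lnot p3 \land \lnot p1   [De Morgan]
= p2 \land \lnot \lnot p3 \land \lnot p1   [double negation]
= p2 \land p3 \land \lnot p1   [double negation]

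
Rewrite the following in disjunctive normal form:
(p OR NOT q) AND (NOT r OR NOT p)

(p OR NOT q) AND (NOT r OR NOT p)
⇔ (p AND NOT r) OR (p AND NOT p) OR (NOT q AND NOT r) OR (NOT q AND NOT p)   — distribute AND over OR
⇔ (p AND NOT r) OR (NOT q AND NOT r) OR (NOT q AND NOT p)   — simplify

(p AND NOT r) OR (NOT q AND NOT r) OR (NOT q AND NOT p)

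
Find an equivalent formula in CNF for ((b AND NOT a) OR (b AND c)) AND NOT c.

((b AND NOT a) OR (b AND c)) AND NOT c
≡ (b OR b) AND (b OR c) AND (NOT a OR b) AND (NOT a OR c) AND NOT c   [distribute OR over AND]
≡ b AND (NOT a OR c) AND NOT c   [simplify]

b AND (NOT a OR c) AND NOT c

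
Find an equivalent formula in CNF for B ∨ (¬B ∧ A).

B ∨ A

B ∨ (¬B ∧ A)
⇔ (B ∨ ¬B) ∧ (B ∨ A)   [distribute ∨ over ∧]
⇔ B ∨ A   [simplify]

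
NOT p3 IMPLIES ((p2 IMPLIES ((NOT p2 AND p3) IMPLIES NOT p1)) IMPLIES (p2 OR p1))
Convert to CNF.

p3 OR p2 OR p1

NOT p3 IMPLIES ((p2 IMPLIES ((NOT p2 AND p3) IMPLIES NOT p1)) IMPLIES (p2 OR p1))
≡ NOT NOT p3 OR ((p2 IMPLIES ((NOT p2 AND p3) IMPLIES NOT p1)) IMPLIES (p2 OR p1))   (eliminate IMPLIES)
≡ NOT NOT p3 OR NOT (p2 IMPLIES ((NOT p2 AND p3) IMPLIES NOT p1)) OR p2 OR p1   (eliminate IMPLIES)
≡ NOT NOT p3 OR NOT (NOT p2 OR ((NOT p2 AND p3) IMPLIES NOT p1)) OR p2 OR p1   (eliminate IMPLIES)
≡ NOT NOT p3 OR NOT (NOT p2 OR NOT (NOT p2 AND p3) OR NOT p1) OR p2 OR p1   (eliminate IMPLIES)
≡ p3 OR NOT (NOT p2 OR NOT (NOT p2 AND p3) OR NOT p1) OR p2 OR p1   (double negation)
≡ p3 OR (NOT NOT p2 AND NOT NOT (NOT p2 AND p3) AND NOT NOT p1) OR p2 OR p1   (De Morgan)
≡ p3 OR (p2 AND NOT NOT (NOT p2 AND p3) AND NOT NOT p1) OR p2 OR p1   (double negation)
≡ p3 OR (p2 AND NOT p2 AND p3 AND NOT NOT p1) OR p2 OR p1   (double negation)
≡ p3 OR (p2 AND NOT p2 AND p3 AND p1) OR p2 OR p1   (double negation)
≡ (p3 OR p2 OR p2 OR p1) AND (p3 OR NOT p2 OR p2 OR p1) AND (p3 OR p3 OR p2 OR p1) AND (p3 OR p1 OR p2 OR p1)   (distribute OR over AND)
≡ p3 OR p2 OR p1   (simplify)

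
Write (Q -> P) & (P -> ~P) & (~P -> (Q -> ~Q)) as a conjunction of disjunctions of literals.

(~Q | P) & ~P

(Q -> P) & (P -> ~P) & (~P -> (Q -> ~Q))
⇔ (~Q | P) & (P -> ~P) & (~P -> (Q -> ~Q))   — eliminate ->
⇔ (~Q | P) & (~P | ~P) & (~P -> (Q -> ~Q))   — eliminate ->
⇔ (~Q | P) & (~P | ~P) & (~~P | (Q -> ~Q))   — eliminate ->
⇔ (~Q | P) & (~P | ~P) & (~~P | ~Q | ~Q)   — eliminate ->
⇔ (~Q | P) & (~P | ~P) & (P | ~Q | ~Q)   — double negation
⇔ (~Q | P) & ~P   — simplify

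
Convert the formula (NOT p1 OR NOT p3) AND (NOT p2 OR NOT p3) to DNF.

(NOT p1 OR NOT p3) AND (NOT p2 OR NOT p3)
≡ (NOT p1 AND NOT p2) OR (NOT p1 AND NOT p3) OR (NOT p3 AND NOT p2) OR (NOT p3 AND NOT p3)   [distribute AND over OR]
≡ (NOT p1 AND NOT p2) OR NOT p3   [simplify]

(NOT p1 AND NOT p2) OR NOT p3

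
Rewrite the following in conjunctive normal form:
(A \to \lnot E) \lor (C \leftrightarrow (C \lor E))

\lnot A \lor \lnot E \lor C

(A \to \lnot E) \lor (C \leftrightarrow (C \lor E))
⇔ \lnot A \lor \lnot E \lor (C \leftrightarrow (C \lor E))   [eliminate \to]
⇔ \lnot A \lor \lnot E \lor ((C \to (C \lor E)) \land ((C \lor E) \to C))   [eliminate \leftrightarrow]
⇔ \lnot A \lor \lnot E \lor ((\lnot C \lor C \lor E) \land ((C \lor E) \to C))   [eliminate \to]
⇔ \lnot A \lor \lnot E \lor ((\lnot C \lor C \lor E) \land (\lnot (C \lor E) \lor C))   [eliminate \to]
⇔ \lnot A \lor \lnot E \lor ((\lnot C \lor C \lor E) \land ((\lnot C \land \lnot E) \lor C))   [De Morgan]
⇔ (\lnot A \lor \lnot E \lor \lnot C \lor C \lor E) \land (\lnot A \lor \lnot E \lor \lnot C \lor C) \land (\lnot A \lor \lnot E \lor \lnot E \lor C)   [distribute \lor over \land]
⇔ \lnot A \lor \lnot E \lor C   [simplify]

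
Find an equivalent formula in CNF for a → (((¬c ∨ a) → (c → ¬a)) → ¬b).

a → (((¬c ∨ a) → (c → ¬a)) → ¬b)
= ¬a ∨ (((¬c ∨ a) → (c → ¬a)) → ¬b)   — eliminate →
= ¬a ∨ ¬((¬c ∨ a) → (c → ¬a)) ∨ ¬b   — eliminate →
= ¬a ∨ ¬(¬(¬c ∨ a) ∨ (c → ¬a)) ∨ ¬b   — eliminate →
= ¬a ∨ ¬(¬(¬c ∨ a) ∨ ¬c ∨ ¬a) ∨ ¬b   — eliminate →
= ¬a ∨ (¬¬(¬c ∨ a) ∧ ¬¬c ∧ ¬¬a) ∨ ¬b   — De Morgan
= ¬a ∨ ((¬c ∨ a) ∧ ¬¬c ∧ ¬¬a) ∨ ¬b   — double negation
= ¬a ∨ ((¬c ∨ a) ∧ c ∧ ¬¬a) ∨ ¬b   — double negation
= ¬a ∨ ((¬c ∨ a) ∧ c ∧ a) ∨ ¬b   — double negation
= (¬a ∨ ¬c ∨ a ∨ ¬b) ∧ (¬a ∨ c ∨ ¬b) ∧ (¬a ∨ a ∨ ¬b)   — distribute ∨ over ∧
= ¬a ∨ c ∨ ¬b   — simplify

¬a ∨ c ∨ ¬b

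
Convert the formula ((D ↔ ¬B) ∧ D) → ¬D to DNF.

(D ∧ B) ∨ ¬D

((D ↔ ¬B) ∧ D) → ¬D
⇔ ¬((D ↔ ¬B) ∧ D) ∨ ¬D
⇔ ¬((D → ¬B) ∧ (¬B → D) ∧ D) ∨ ¬D
⇔ ¬((¬D ∨ ¬B) ∧ (¬B → D) ∧ D) ∨ ¬D
⇔ ¬((¬D ∨ ¬B) ∧ (¬¬B ∨ D) ∧ D) ∨ ¬D
⇔ ¬(¬D ∨ ¬B) ∨ ¬(¬¬B ∨ D) ∨ ¬D ∨ ¬D
⇔ (¬¬D ∧ ¬¬B) ∨ ¬(¬¬B ∨ D) ∨ ¬D ∨ ¬D
⇔ (D ∧ ¬¬B) ∨ ¬(¬¬B ∨ D) ∨ ¬D ∨ ¬D
⇔ (D ∧ B) ∨ ¬(¬¬B ∨ D) ∨ ¬D ∨ ¬D
⇔ (D ∧ B) ∨ (¬¬¬B ∧ ¬D) ∨ ¬D ∨ ¬D
⇔ (D ∧ B) ∨ (¬B ∧ ¬D) ∨ ¬D ∨ ¬D
⇔ (D ∧ B) ∨ ¬D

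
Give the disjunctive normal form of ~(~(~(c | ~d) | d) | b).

d & ~b

~(~(~(c | ~d) | d) | b)
= ~~(~(c | ~d) | d) & ~b   [De Morgan]
= (~(c | ~d) | d) & ~b   [double negation]
= ((~c & ~~d) | d) & ~b   [De Morgan]
= ((~c & d) | d) & ~b   [double negation]
= (~c & d & ~b) | (d & ~b)   [distribute & over |]
= d & ~b   [simplify]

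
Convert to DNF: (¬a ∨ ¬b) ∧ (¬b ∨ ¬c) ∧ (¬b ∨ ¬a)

(¬a ∧ ¬c) ∨ ¬b

(¬a ∨ ¬b) ∧ (¬b ∨ ¬c) ∧ (¬b ∨ ¬a)
⇔ (¬a ∧ ¬b ∧ ¬b) ∨ (¬a ∧ ¬b ∧ ¬a) ∨ (¬a ∧ ¬c ∧ ¬b) ∨ (¬a ∧ ¬c ∧ ¬a) ∨ (¬b ∧ ¬b ∧ ¬b) ∨ (¬b ∧ ¬b ∧ ¬a) ∨ (¬b ∧ ¬c ∧ ¬b) ∨ (¬b ∧ ¬c ∧ ¬a)   [distribute ∧ over ∨]
⇔ (¬a ∧ ¬c) ∨ ¬b   [simplify]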